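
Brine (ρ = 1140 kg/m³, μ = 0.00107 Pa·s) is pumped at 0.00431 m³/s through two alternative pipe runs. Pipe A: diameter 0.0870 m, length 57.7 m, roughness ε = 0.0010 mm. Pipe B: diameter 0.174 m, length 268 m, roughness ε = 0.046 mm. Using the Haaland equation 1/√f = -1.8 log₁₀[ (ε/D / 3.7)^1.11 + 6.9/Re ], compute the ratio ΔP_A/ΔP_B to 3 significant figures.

Pipe A: V = Q/A = 0.00431/0.005945 = 0.725 m/s; Re = 6.72e+04; ε/D = 1.15e-05; Haaland → f = 0.01943; ΔP_A = f(L/D)(ρV²/2) = 3862 Pa.
Pipe B: V = Q/A = 0.00431/0.02378 = 0.1813 m/s; Re = 3.36e+04; ε/D = 0.000264; Haaland → f = 0.02332; ΔP_B = f(L/D)(ρV²/2) = 672.8 Pa.
ΔP_A/ΔP_B = 3862/672.8 = 5.74.

ΔP_A/ΔP_B ≈ 5.74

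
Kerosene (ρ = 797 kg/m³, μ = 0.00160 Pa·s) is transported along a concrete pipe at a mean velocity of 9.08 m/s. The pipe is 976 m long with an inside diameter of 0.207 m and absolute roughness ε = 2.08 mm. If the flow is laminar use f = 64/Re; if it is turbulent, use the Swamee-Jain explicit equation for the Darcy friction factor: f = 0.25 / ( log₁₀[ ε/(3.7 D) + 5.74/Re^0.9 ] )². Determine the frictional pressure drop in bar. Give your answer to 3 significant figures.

ΔP ≈ 59.0 bar

Reynolds number Re = ρVD/μ = 797 · 9.08 · 0.207 / 0.0016 = 9.363e+05.
Re > 4000 → turbulent. Relative roughness ε/D = 0.00208/0.207 = 0.01. Swamee-Jain: f = 0.25/(log₁₀[0.01/3.7 + 5.74/9.363e+05^0.9])² = 0.25/(log₁₀[0.00272 + 2.42e-05])² = 0.25/(-2.562)² = 0.03808.
Darcy-Weisbach: ΔP = f(L/D)(ρV²/2) = 0.03808·(976/0.207)·(797·9.08²/2) = 0.03808·4715·3.285e+04 = 5.899e+06 Pa.
ΔP = 5.899e+06 Pa = 59.0 bar.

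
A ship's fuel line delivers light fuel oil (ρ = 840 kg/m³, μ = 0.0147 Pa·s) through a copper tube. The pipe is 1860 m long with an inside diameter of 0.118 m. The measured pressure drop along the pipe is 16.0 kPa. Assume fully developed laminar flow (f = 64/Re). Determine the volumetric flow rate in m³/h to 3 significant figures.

For laminar flow, f = 64/Re with Re = ρVD/μ, so Darcy-Weisbach reduces to ΔP = 32μLV/D². Solving for V: V = ΔP·D²/(32μL) = 1.6e+04·(0.118)²/(32·0.0147·1860) = 0.2546 m/s.
Check: Re = ρVD/μ = 840·0.2546·0.118/0.0147 = 1717 < 2300, so the laminar assumption holds.
Q = V·A = 0.2546·(π/4·0.118²) = 0.002785 m³/s = 10.0 m³/h.

Q ≈ 10.0 m³/h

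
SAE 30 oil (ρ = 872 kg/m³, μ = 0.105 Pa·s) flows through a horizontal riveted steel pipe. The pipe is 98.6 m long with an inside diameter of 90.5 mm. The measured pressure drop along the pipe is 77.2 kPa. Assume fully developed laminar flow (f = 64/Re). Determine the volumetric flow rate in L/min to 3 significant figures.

For laminar flow, f = 64/Re with Re = ρVD/μ, so Darcy-Weisbach reduces to ΔP = 32μLV/D². Solving for V: V = ΔP·D²/(32μL) = 7.72e+04·(0.0905)²/(32·0.105·98.6) = 1.909 m/s.
Check: Re = ρVD/μ = 872·1.909·0.0905/0.105 = 1434 < 2300, so the laminar assumption holds.
Q = V·A = 1.909·(π/4·0.0905²) = 0.01228 m³/s = 737 L/min.

Q ≈ 737 L/min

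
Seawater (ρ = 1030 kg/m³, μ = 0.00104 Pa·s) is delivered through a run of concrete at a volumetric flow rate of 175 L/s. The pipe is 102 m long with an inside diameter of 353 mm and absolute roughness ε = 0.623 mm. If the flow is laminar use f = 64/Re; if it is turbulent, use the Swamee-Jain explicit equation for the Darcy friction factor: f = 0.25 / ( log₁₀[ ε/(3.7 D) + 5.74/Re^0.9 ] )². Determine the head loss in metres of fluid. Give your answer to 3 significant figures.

Q = 175 L/s = 175/1000 = 0.175 m³/s.
Cross-sectional area A = πD²/4 = π(0.353)²/4 = 0.09787 m²; mean velocity V = Q/A = 0.175/0.09787 = 1.788 m/s.
Reynolds number Re = ρVD/μ = 1030 · 1.788 · 0.353 / 0.00104 = 6.251e+05.
Re > 4000 → turbulent. Relative roughness ε/D = 0.000623/0.353 = 0.00176. Swamee-Jain: f = 0.25/(log₁₀[0.00176/3.7 + 5.74/6.251e+05^0.9])² = 0.25/(log₁₀[0.000477 + 3.49e-05])² = 0.25/(-3.291)² = 0.02308.
Darcy-Weisbach: ΔP = f(L/D)(ρV²/2) = 0.02308·(102/0.353)·(1030·1.788²/2) = 0.02308·289·1647 = 1.098e+04 Pa.
Head loss h_f = ΔP/(ρg) = 1.098e+04/(1030·9.81) = 1.09 m.

h_f ≈ 1.09 m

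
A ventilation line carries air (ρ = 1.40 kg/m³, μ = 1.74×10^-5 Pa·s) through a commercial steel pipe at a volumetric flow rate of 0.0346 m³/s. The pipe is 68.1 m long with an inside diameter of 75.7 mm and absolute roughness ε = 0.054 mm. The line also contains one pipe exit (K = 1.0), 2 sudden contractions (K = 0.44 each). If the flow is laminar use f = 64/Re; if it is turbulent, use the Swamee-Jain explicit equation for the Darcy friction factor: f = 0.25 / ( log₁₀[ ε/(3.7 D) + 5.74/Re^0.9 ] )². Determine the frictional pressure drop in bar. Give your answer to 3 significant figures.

Cross-sectional area A = πD²/4 = π(0.0757)²/4 = 0.004501 m²; mean velocity V = Q/A = 0.0346/0.004501 = 7.688 m/s.
Reynolds number Re = ρVD/μ = 1.4 · 7.688 · 0.0757 / 1.74e-05 = 4.682e+04.
Re > 4000 → turbulent. Relative roughness ε/D = 5.4e-05/0.0757 = 0.000713. Swamee-Jain: f = 0.25/(log₁₀[0.000713/3.7 + 5.74/4.682e+04^0.9])² = 0.25/(log₁₀[0.000193 + 0.000359])² = 0.25/(-3.258)² = 0.02355.
Total minor-loss coefficient ΣK = 1·1 + 2·0.44 = 1.88.
ΔP = [f·L/D + ΣK]·(ρV²/2) = [0.02355·68.1/0.0757 + 1.88]·(1.4·7.688²/2) = [21.19 + 1.88]·41.37 = 954.3 Pa.
ΔP = 954.3 Pa = 0.00954 bar.

ΔP ≈ 0.00954 bar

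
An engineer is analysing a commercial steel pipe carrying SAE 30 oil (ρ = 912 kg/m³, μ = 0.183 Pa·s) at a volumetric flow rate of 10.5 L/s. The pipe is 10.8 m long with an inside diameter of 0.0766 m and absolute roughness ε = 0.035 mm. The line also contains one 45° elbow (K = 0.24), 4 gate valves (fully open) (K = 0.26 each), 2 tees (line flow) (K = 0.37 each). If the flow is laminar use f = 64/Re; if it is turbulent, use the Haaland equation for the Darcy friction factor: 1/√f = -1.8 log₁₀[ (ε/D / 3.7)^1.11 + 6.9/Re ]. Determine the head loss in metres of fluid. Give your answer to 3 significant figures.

h_f ≈ 3.28 m

Q = 10.5 L/s = 10.5/1000 = 0.0105 m³/s.
Cross-sectional area A = πD²/4 = π(0.0766)²/4 = 0.004608 m²; mean velocity V = Q/A = 0.0105/0.004608 = 2.278 m/s.
Reynolds number Re = ρVD/μ = 912 · 2.278 · 0.0766 / 0.183 = 869.8.
Re < 2300 → laminar flow, so f = 64/Re = 64/869.8 = 0.07358 (the turbulent correlation is not needed).
Total minor-loss coefficient ΣK = 1·0.24 + 4·0.26 + 2·0.37 = 2.02.
ΔP = [f·L/D + ΣK]·(ρV²/2) = [0.07358·10.8/0.0766 + 2.02]·(912·2.278²/2) = [10.37 + 2.02]·2367 = 2.934e+04 Pa.
Head loss h_f = ΔP/(ρg) = 2.934e+04/(912·9.81) = 3.28 m.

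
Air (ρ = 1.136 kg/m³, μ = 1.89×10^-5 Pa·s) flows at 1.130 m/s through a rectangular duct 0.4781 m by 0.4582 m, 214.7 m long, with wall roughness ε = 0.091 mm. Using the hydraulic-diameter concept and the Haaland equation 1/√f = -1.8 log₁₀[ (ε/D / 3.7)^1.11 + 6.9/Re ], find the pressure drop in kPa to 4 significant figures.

ΔP ≈ 0.007798 kPa

Hydraulic diameter D_h = 4A/P = 4·(0.4781·0.4582)/(2·(0.4781+0.4582)) = 0.8763/1.873 = 0.4679 m.
Re = ρVD_h/μ = 1.136·1.13·0.4679/1.89e-05 = 3.178e+04.
ε/D_h = 9.1e-05/0.4679 = 0.000194; Haaland gives 1/√f = -1.8 log₁₀[1.78e-05+0.000217] = 6.532, so f = 0.02343.
ΔP = f(L/D_h)(ρV²/2) = 0.02343·214.7/0.4679·0.7253 = 7.798 Pa.
ΔP = 0.007798 kPa.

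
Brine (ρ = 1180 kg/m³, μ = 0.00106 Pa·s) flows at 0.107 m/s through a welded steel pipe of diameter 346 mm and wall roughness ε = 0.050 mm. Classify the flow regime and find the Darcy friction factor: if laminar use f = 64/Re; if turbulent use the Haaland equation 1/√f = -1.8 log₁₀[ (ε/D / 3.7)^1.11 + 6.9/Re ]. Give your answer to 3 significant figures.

Re = ρVD/μ = 1180·0.107·0.346/0.00106 = 4.121e+04.
Re > 4000 → turbulent. ε/D = 5e-05/0.346 = 0.000145; Haaland: 1/√f = -1.8 log₁₀[1.28e-05 + 0.000167] = 6.74, so f = 0.02202.

f ≈ 0.0220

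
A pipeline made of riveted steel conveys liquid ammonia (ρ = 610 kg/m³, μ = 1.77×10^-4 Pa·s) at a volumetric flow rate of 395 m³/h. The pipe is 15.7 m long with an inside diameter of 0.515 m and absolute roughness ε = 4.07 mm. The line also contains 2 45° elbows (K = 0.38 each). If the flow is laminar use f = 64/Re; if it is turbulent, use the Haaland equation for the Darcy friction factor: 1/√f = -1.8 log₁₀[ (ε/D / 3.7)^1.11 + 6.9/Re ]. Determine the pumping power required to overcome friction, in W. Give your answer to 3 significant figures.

Q = 395 m³/h = 395/3600 = 0.1097 m³/s.
Cross-sectional area A = πD²/4 = π(0.515)²/4 = 0.2083 m²; mean velocity V = Q/A = 0.1097/0.2083 = 0.5267 m/s.
Reynolds number Re = ρVD/μ = 610 · 0.5267 · 0.515 / 0.000177 = 9.349e+05.
Re > 4000 → turbulent. Relative roughness ε/D = 0.00407/0.515 = 0.0079. Haaland: 1/√f = -1.8 log₁₀[(0.0079/3.7)^1.11 + 6.9/9.349e+05] = -1.8 log₁₀[0.00109 + 7.38e-06] = 5.33, so f = 0.0352.
Total minor-loss coefficient ΣK = 2·0.38 = 0.76.
ΔP = [f·L/D + ΣK]·(ρV²/2) = [0.0352·15.7/0.515 + 0.76]·(610·0.5267²/2) = [1.073 + 0.76]·84.62 = 155.1 Pa.
Pumping power P = QΔP = 0.1097·155.1 = 17.02 W = 17.0 W.

P ≈ 17.0 W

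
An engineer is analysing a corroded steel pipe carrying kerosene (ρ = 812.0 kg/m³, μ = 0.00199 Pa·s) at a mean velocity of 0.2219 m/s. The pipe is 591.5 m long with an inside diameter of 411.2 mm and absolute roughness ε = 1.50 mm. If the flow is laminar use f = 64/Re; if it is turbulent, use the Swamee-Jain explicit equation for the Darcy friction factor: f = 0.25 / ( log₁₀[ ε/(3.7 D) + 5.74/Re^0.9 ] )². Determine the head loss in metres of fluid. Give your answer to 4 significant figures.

h_f ≈ 0.1115 m

Reynolds number Re = ρVD/μ = 812 · 0.2219 · 0.4112 / 0.00199 = 3.723e+04.
Re > 4000 → turbulent. Relative roughness ε/D = 0.0015/0.4112 = 0.00365. Swamee-Jain: f = 0.25/(log₁₀[0.00365/3.7 + 5.74/3.723e+04^0.9])² = 0.25/(log₁₀[0.000986 + 0.000442])² = 0.25/(-2.845)² = 0.03088.
Darcy-Weisbach: ΔP = f(L/D)(ρV²/2) = 0.03088·(591.5/0.4112)·(812·0.2219²/2) = 0.03088·1438·19.99 = 888 Pa.
Head loss h_f = ΔP/(ρg) = 888/(812·9.81) = 0.1115 m.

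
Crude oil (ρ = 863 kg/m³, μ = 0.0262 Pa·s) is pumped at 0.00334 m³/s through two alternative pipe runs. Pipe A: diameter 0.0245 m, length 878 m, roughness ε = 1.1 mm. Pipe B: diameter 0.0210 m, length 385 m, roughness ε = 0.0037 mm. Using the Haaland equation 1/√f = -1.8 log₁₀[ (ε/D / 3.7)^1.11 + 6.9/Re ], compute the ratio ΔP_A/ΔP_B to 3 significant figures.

ΔP_A/ΔP_B ≈ 2.20

Pipe A: V = Q/A = 0.00334/0.0004714 = 7.085 m/s; Re = 5717; ε/D = 0.0449; Haaland → f = 0.07261; ΔP_A = f(L/D)(ρV²/2) = 5.636e+07 Pa.
Pipe B: V = Q/A = 0.00334/0.0003464 = 9.643 m/s; Re = 6670; ε/D = 0.000176; Haaland → f = 0.03479; ΔP_B = f(L/D)(ρV²/2) = 2.559e+07 Pa.
ΔP_A/ΔP_B = 5.636e+07/2.559e+07 = 2.20.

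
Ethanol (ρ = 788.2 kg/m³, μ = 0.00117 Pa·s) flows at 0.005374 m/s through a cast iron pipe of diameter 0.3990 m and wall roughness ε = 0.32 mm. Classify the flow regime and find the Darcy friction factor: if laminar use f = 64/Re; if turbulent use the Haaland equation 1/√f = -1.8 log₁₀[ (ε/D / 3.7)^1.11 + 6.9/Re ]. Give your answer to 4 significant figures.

Re = ρVD/μ = 788.2·0.005374·0.399/0.00117 = 1445.
Re < 2300 → laminar, so f = 64/Re = 0.04431 (roughness is irrelevant in laminar flow).

f ≈ 0.04431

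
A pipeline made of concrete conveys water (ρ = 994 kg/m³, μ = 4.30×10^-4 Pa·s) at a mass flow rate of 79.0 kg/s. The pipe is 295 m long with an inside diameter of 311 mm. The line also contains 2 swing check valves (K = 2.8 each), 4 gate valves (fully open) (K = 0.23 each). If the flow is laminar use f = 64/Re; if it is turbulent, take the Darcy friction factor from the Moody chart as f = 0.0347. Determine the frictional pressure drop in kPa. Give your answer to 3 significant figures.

ΔP ≈ 21.5 kPa

A = πD²/4 = π(0.311)²/4 = 0.07596 m²; mean velocity V = ṁ/(ρA) = 79/(994 · 0.07596) = 1.046 m/s.
Reynolds number Re = ρVD/μ = 994 · 1.046 · 0.311 / 0.00043 = 7.522e+05.
Re > 4000 → turbulent; use the Moody-chart value f = 0.0347.
Total minor-loss coefficient ΣK = 2·2.8 + 4·0.23 = 6.52.
ΔP = [f·L/D + ΣK]·(ρV²/2) = [0.0347·295/0.311 + 6.52]·(994·1.046²/2) = [32.91 + 6.52]·544 = 2.145e+04 Pa.
ΔP = 2.145e+04 Pa = 21.5 kPa.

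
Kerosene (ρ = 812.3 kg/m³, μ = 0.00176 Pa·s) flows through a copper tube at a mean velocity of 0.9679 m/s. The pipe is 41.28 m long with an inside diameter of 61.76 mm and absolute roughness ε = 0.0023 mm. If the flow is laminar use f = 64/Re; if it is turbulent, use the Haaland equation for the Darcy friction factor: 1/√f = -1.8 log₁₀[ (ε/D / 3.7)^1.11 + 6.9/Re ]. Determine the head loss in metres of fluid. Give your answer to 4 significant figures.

Reynolds number Re = ρVD/μ = 812.3 · 0.9679 · 0.06176 / 0.00176 = 2.759e+04.
Re > 4000 → turbulent. Relative roughness ε/D = 2.3e-06/0.06176 = 3.72e-05. Haaland: 1/√f = -1.8 log₁₀[(3.72e-05/3.7)^1.11 + 6.9/2.759e+04] = -1.8 log₁₀[2.84e-06 + 0.00025] = 6.475, so f = 0.02385.
Darcy-Weisbach: ΔP = f(L/D)(ρV²/2) = 0.02385·(41.28/0.06176)·(812.3·0.9679²/2) = 0.02385·668.4·380.5 = 6067 Pa.
Head loss h_f = ΔP/(ρg) = 6067/(812.3·9.81) = 0.7613 m.

h_f ≈ 0.7613 m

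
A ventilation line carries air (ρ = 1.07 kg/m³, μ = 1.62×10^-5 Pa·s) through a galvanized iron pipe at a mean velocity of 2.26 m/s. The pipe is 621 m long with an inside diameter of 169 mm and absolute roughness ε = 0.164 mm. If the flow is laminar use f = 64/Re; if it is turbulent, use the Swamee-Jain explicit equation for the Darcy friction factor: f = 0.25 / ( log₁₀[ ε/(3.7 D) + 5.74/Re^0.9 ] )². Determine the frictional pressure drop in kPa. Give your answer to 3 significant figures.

ΔP ≈ 0.270 kPa

Reynolds number Re = ρVD/μ = 1.07 · 2.26 · 0.169 / 1.62e-05 = 2.523e+04.
Re > 4000 → turbulent. Relative roughness ε/D = 0.000164/0.169 = 0.00097. Swamee-Jain: f = 0.25/(log₁₀[0.00097/3.7 + 5.74/2.523e+04^0.9])² = 0.25/(log₁₀[0.000262 + 0.000627])² = 0.25/(-3.051)² = 0.02686.
Darcy-Weisbach: ΔP = f(L/D)(ρV²/2) = 0.02686·(621/0.169)·(1.07·2.26²/2) = 0.02686·3675·2.733 = 269.7 Pa.
ΔP = 269.7 Pa = 0.270 kPa.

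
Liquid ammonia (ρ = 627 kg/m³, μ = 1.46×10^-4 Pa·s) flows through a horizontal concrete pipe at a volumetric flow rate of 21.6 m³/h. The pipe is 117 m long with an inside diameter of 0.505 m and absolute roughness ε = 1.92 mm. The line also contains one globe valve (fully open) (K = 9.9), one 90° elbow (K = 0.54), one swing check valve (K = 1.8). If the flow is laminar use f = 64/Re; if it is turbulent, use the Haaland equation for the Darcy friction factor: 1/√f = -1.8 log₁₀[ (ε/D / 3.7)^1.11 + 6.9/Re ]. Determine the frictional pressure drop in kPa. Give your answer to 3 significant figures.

ΔP ≈ 0.00537 kPa

Q = 21.6 m³/h = 21.6/3600 = 0.006 m³/s.
Cross-sectional area A = πD²/4 = π(0.505)²/4 = 0.2003 m²; mean velocity V = Q/A = 0.006/0.2003 = 0.02996 m/s.
Reynolds number Re = ρVD/μ = 627 · 0.02996 · 0.505 / 0.000146 = 6.497e+04.
Re > 4000 → turbulent. Relative roughness ε/D = 0.00192/0.505 = 0.0038. Haaland: 1/√f = -1.8 log₁₀[(0.0038/3.7)^1.11 + 6.9/6.497e+04] = -1.8 log₁₀[0.000482 + 0.000106] = 5.815, so f = 0.02958.
Total minor-loss coefficient ΣK = 1·9.9 + 1·0.54 + 1·1.8 = 12.2.
ΔP = [f·L/D + ΣK]·(ρV²/2) = [0.02958·117/0.505 + 12.2]·(627·0.02996²/2) = [6.852 + 12.2]·0.2813 = 5.371 Pa.
ΔP = 5.371 Pa = 0.00537 kPa.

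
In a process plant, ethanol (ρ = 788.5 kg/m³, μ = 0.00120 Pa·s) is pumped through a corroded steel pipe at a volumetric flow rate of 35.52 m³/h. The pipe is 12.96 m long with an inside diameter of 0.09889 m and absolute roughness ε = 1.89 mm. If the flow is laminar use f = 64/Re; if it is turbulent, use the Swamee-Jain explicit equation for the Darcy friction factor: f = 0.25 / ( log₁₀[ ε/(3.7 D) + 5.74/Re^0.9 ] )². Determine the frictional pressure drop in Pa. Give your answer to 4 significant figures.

Q = 35.52 m³/h = 35.52/3600 = 0.009867 m³/s.
Cross-sectional area A = πD²/4 = π(0.09889)²/4 = 0.007681 m²; mean velocity V = Q/A = 0.009867/0.007681 = 1.285 m/s.
Reynolds number Re = ρVD/μ = 788.5 · 1.285 · 0.09889 / 0.0012 = 8.347e+04.
Re > 4000 → turbulent. Relative roughness ε/D = 0.00189/0.09889 = 0.0191. Swamee-Jain: f = 0.25/(log₁₀[0.0191/3.7 + 5.74/8.347e+04^0.9])² = 0.25/(log₁₀[0.00517 + 0.000214])² = 0.25/(-2.269)² = 0.04855.
Darcy-Weisbach: ΔP = f(L/D)(ρV²/2) = 0.04855·(12.96/0.09889)·(788.5·1.285²/2) = 0.04855·131.1·650.6 = 4139 Pa.

ΔP ≈ 4139 Pa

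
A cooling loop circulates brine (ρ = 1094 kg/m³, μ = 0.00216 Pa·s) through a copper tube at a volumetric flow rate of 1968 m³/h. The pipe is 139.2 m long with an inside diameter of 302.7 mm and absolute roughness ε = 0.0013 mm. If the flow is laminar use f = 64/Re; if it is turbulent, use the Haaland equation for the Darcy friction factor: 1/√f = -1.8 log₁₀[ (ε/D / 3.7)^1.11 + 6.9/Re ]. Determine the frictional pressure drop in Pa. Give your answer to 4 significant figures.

ΔP ≈ 165100 Pa

Q = 1968 m³/h = 1968/3600 = 0.5467 m³/s.
Cross-sectional area A = πD²/4 = π(0.3027)²/4 = 0.07196 m²; mean velocity V = Q/A = 0.5467/0.07196 = 7.596 m/s.
Reynolds number Re = ρVD/μ = 1094 · 7.596 · 0.3027 / 0.00216 = 1.165e+06.
Re > 4000 → turbulent. Relative roughness ε/D = 1.3e-06/0.3027 = 4.29e-06. Haaland: 1/√f = -1.8 log₁₀[(4.29e-06/3.7)^1.11 + 6.9/1.165e+06] = -1.8 log₁₀[2.58e-07 + 5.92e-06] = 9.376, so f = 0.01138.
Darcy-Weisbach: ΔP = f(L/D)(ρV²/2) = 0.01138·(139.2/0.3027)·(1094·7.596²/2) = 0.01138·459.9·3.156e+04 = 1.651e+05 Pa.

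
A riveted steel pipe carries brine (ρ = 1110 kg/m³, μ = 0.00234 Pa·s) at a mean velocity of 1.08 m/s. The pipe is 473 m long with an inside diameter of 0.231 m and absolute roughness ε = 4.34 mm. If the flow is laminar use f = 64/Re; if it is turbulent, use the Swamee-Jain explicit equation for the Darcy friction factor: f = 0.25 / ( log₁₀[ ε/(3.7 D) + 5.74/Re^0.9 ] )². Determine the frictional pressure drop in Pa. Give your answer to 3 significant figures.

ΔP ≈ 63700 Pa

Reynolds number Re = ρVD/μ = 1110 · 1.08 · 0.231 / 0.00234 = 1.183e+05.
Re > 4000 → turbulent. Relative roughness ε/D = 0.00434/0.231 = 0.0188. Swamee-Jain: f = 0.25/(log₁₀[0.0188/3.7 + 5.74/1.183e+05^0.9])² = 0.25/(log₁₀[0.00508 + 0.000156])² = 0.25/(-2.281)² = 0.04804.
Darcy-Weisbach: ΔP = f(L/D)(ρV²/2) = 0.04804·(473/0.231)·(1110·1.08²/2) = 0.04804·2048·647.4 = 6.368e+04 Pa.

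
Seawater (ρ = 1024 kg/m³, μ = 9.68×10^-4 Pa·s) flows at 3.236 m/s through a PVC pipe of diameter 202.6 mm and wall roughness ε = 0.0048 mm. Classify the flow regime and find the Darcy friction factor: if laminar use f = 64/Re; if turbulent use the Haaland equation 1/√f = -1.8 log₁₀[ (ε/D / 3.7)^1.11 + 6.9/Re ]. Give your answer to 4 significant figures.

Re = ρVD/μ = 1024·3.236·0.2026/0.000968 = 6.935e+05.
Re > 4000 → turbulent. ε/D = 4.8e-06/0.2026 = 2.37e-05; Haaland: 1/√f = -1.8 log₁₀[1.72e-06 + 9.95e-06] = 8.879, so f = 0.01268.

f ≈ 0.01268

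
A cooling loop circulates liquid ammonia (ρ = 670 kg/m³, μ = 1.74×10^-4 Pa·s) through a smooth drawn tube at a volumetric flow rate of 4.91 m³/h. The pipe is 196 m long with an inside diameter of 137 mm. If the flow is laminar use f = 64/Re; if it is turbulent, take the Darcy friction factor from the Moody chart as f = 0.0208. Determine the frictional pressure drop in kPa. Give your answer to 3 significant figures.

ΔP ≈ 0.0853 kPa

Q = 4.91 m³/h = 4.91/3600 = 0.001364 m³/s.
Cross-sectional area A = πD²/4 = π(0.137)²/4 = 0.01474 m²; mean velocity V = Q/A = 0.001364/0.01474 = 0.09252 m/s.
Reynolds number Re = ρVD/μ = 670 · 0.09252 · 0.137 / 0.000174 = 4.881e+04.
Re > 4000 → turbulent; use the Moody-chart value f = 0.0208.
Darcy-Weisbach: ΔP = f(L/D)(ρV²/2) = 0.0208·(196/0.137)·(670·0.09252²/2) = 0.0208·1431·2.868 = 85.34 Pa.
ΔP = 85.34 Pa = 0.0853 kPa.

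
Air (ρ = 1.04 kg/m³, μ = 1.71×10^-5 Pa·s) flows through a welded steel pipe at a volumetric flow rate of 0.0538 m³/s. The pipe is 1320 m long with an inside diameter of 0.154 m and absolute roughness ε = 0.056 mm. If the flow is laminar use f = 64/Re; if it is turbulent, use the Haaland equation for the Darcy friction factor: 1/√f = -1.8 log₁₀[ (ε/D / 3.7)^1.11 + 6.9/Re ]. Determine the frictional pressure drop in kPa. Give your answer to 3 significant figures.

ΔP ≈ 0.918 kPa

Cross-sectional area A = πD²/4 = π(0.154)²/4 = 0.01863 m²; mean velocity V = Q/A = 0.0538/0.01863 = 2.888 m/s.
Reynolds number Re = ρVD/μ = 1.04 · 2.888 · 0.154 / 1.71e-05 = 2.705e+04.
Re > 4000 → turbulent. Relative roughness ε/D = 5.6e-05/0.154 = 0.000364. Haaland: 1/√f = -1.8 log₁₀[(0.000364/3.7)^1.11 + 6.9/2.705e+04] = -1.8 log₁₀[3.56e-05 + 0.000255] = 6.366, so f = 0.02468.
Darcy-Weisbach: ΔP = f(L/D)(ρV²/2) = 0.02468·(1320/0.154)·(1.04·2.888²/2) = 0.02468·8571·4.338 = 917.6 Pa.
ΔP = 917.6 Pa = 0.918 kPa.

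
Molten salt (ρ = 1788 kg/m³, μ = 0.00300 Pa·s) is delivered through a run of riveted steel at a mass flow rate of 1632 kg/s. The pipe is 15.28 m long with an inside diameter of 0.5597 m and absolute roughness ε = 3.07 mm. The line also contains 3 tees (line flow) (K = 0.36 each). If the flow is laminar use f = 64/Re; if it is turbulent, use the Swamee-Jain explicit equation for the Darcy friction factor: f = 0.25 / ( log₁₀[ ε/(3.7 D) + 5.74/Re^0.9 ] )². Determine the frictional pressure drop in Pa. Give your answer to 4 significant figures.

ΔP ≈ 23820 Pa

A = πD²/4 = π(0.5597)²/4 = 0.246 m²; mean velocity V = ṁ/(ρA) = 1632/(1788 · 0.246) = 3.71 m/s.
Reynolds number Re = ρVD/μ = 1788 · 3.71 · 0.5597 / 0.003 = 1.238e+06.
Re > 4000 → turbulent. Relative roughness ε/D = 0.00307/0.5597 = 0.00549. Swamee-Jain: f = 0.25/(log₁₀[0.00549/3.7 + 5.74/1.238e+06^0.9])² = 0.25/(log₁₀[0.00148 + 1.89e-05])² = 0.25/(-2.824)² = 0.03136.
Total minor-loss coefficient ΣK = 3·0.36 = 1.08.
ΔP = [f·L/D + ΣK]·(ρV²/2) = [0.03136·15.28/0.5597 + 1.08]·(1788·3.71²/2) = [0.8561 + 1.08]·1.23e+04 = 2.382e+04 Pa.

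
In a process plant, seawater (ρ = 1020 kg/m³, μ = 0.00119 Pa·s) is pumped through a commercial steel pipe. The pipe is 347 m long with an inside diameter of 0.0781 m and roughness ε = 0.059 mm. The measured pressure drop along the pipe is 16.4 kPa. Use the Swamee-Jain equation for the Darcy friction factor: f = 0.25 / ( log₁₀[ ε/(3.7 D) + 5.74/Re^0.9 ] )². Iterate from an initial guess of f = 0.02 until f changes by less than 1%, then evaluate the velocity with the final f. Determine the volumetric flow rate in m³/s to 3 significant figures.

Rearranging Darcy-Weisbach: V = √(2·ΔP·D/(f·L·ρ)). With ε/D = 5.9e-05/0.0781 = 0.000755, iterate starting from f = 0.02:
  f = 0.02 → V = √(2·1.64e+04·0.0781/(0.02·347·1020)) = 0.6016 m/s; Re = ρVD/μ = 4.027e+04; f → 0.02425
  f = 0.02425 → V = 0.5463 m/s; Re = 3.657e+04; f → 0.02464
  f = 0.02464 → V = 0.5419 m/s; Re = 3.628e+04; f → 0.02468
Converged (Δf/f < 1%). With the final f = 0.02468: V = √(2·1.64e+04·0.0781/(0.02468·347·1020)) = 0.5416 m/s.
Q = V·A = 0.5416·(π/4·0.0781²) = 0.002594 m³/s = 0.00259 m³/s.

Q ≈ 0.00259 m³/s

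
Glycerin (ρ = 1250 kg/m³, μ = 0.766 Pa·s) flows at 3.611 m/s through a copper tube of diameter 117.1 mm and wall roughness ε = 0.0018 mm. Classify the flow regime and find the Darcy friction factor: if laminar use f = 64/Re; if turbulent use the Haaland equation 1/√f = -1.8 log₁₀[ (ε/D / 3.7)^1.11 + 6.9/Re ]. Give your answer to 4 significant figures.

f ≈ 0.09275

Re = ρVD/μ = 1250·3.611·0.1171/0.766 = 690.
Re < 2300 → laminar, so f = 64/Re = 0.09275 (roughness is irrelevant in laminar flow).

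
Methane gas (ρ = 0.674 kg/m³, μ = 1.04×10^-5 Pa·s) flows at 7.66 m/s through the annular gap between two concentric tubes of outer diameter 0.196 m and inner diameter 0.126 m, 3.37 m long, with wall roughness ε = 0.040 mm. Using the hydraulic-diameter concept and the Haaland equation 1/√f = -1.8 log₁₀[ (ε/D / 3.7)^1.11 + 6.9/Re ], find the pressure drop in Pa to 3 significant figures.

Hydraulic diameter D_h = 4A/P = D_o - D_i = 0.196 - 0.126 = 0.07 m.
Re = ρVD_h/μ = 0.674·7.66·0.07/1.04e-05 = 3.475e+04.
ε/D_h = 4e-05/0.07 = 0.000571; Haaland gives 1/√f = -1.8 log₁₀[5.88e-05+0.000199] = 6.461, so f = 0.02396.
ΔP = f(L/D_h)(ρV²/2) = 0.02396·3.37/0.07·19.77 = 22.8 Pa.

ΔP ≈ 22.8 Pa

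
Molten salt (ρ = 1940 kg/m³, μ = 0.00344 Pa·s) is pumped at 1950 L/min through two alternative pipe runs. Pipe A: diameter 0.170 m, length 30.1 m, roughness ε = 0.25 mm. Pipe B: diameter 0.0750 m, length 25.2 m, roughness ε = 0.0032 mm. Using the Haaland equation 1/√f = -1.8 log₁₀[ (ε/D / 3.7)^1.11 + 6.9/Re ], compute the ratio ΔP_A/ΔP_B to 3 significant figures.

ΔP_A/ΔP_B ≈ 0.0314

Pipe A: V = Q/A = 0.0325/0.0227 = 1.432 m/s; Re = 1.373e+05; ε/D = 0.00147; Haaland → f = 0.02303; ΔP_A = f(L/D)(ρV²/2) = 8108 Pa.
Pipe B: V = Q/A = 0.0325/0.004418 = 7.356 m/s; Re = 3.112e+05; ε/D = 4.27e-05; Haaland → f = 0.01463; ΔP_B = f(L/D)(ρV²/2) = 2.58e+05 Pa.
ΔP_A/ΔP_B = 8108/2.58e+05 = 0.0314.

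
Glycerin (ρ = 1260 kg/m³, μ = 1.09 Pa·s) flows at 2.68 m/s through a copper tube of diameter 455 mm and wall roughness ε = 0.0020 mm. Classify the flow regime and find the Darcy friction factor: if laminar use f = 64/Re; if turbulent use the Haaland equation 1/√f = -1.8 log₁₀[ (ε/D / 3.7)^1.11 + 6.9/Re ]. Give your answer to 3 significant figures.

f ≈ 0.0454

Re = ρVD/μ = 1260·2.68·0.455/1.09 = 1410.
Re < 2300 → laminar, so f = 64/Re = 0.0454 (roughness is irrelevant in laminar flow).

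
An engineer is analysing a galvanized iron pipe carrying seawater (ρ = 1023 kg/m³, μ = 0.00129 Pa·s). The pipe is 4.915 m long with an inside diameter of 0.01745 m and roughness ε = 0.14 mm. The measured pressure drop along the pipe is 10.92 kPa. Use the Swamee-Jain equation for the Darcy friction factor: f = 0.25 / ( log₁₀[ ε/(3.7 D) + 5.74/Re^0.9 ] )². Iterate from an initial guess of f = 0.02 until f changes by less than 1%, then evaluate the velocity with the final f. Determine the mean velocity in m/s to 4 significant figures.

Rearranging Darcy-Weisbach: V = √(2·ΔP·D/(f·L·ρ)). With ε/D = 0.00014/0.01745 = 0.00802, iterate starting from f = 0.02:
  f = 0.02 → V = √(2·1.092e+04·0.01745/(0.02·4.915·1023)) = 1.947 m/s; Re = ρVD/μ = 2.694e+04; f → 0.03817
  f = 0.03817 → V = 1.409 m/s; Re = 1.95e+04; f → 0.03909
  f = 0.03909 → V = 1.392 m/s; Re = 1.927e+04; f → 0.03913
Converged (Δf/f < 1%). With the final f = 0.03913: V = √(2·1.092e+04·0.01745/(0.03913·4.915·1023)) = 1.392 m/s.

V ≈ 1.392 m/s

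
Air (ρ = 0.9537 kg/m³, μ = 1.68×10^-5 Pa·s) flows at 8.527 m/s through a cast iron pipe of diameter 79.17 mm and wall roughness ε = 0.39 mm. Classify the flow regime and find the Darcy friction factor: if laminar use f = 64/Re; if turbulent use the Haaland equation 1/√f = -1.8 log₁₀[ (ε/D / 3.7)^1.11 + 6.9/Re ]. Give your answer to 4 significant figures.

Re = ρVD/μ = 0.9537·8.527·0.07917/1.68e-05 = 3.832e+04.
Re > 4000 → turbulent. ε/D = 0.00039/0.07917 = 0.00493; Haaland: 1/√f = -1.8 log₁₀[0.000643 + 0.00018] = 5.553, so f = 0.03243.

f ≈ 0.03243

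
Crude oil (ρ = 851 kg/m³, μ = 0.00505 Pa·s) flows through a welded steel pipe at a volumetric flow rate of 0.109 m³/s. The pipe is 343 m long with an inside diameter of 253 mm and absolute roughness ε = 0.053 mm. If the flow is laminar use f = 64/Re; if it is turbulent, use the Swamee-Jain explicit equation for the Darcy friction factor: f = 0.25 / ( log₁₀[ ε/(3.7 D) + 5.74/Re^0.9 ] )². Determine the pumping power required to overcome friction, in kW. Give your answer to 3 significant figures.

P ≈ 5.70 kW

Cross-sectional area A = πD²/4 = π(0.253)²/4 = 0.05027 m²; mean velocity V = Q/A = 0.109/0.05027 = 2.168 m/s.
Reynolds number Re = ρVD/μ = 851 · 2.168 · 0.253 / 0.00505 = 9.244e+04.
Re > 4000 → turbulent. Relative roughness ε/D = 5.3e-05/0.253 = 0.000209. Swamee-Jain: f = 0.25/(log₁₀[0.000209/3.7 + 5.74/9.244e+04^0.9])² = 0.25/(log₁₀[5.66e-05 + 0.000195])² = 0.25/(-3.6)² = 0.01929.
Darcy-Weisbach: ΔP = f(L/D)(ρV²/2) = 0.01929·(343/0.253)·(851·2.168²/2) = 0.01929·1356·2000 = 5.232e+04 Pa.
Pumping power P = QΔP = 0.109·5.232e+04 = 5703 W = 5.70 kW.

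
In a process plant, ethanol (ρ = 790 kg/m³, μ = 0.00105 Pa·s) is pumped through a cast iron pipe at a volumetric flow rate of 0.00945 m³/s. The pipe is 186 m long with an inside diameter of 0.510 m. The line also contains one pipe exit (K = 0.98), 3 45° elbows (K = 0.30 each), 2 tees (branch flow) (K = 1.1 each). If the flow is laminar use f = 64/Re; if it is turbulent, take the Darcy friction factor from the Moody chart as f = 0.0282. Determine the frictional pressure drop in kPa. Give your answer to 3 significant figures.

ΔP ≈ 0.0121 kPa

Cross-sectional area A = πD²/4 = π(0.51)²/4 = 0.2043 m²; mean velocity V = Q/A = 0.00945/0.2043 = 0.04626 m/s.
Reynolds number Re = ρVD/μ = 790 · 0.04626 · 0.51 / 0.00105 = 1.775e+04.
Re > 4000 → turbulent; use the Moody-chart value f = 0.0282.
Total minor-loss coefficient ΣK = 1·0.98 + 3·0.3 + 2·1.1 = 4.08.
ΔP = [f·L/D + ΣK]·(ρV²/2) = [0.0282·186/0.51 + 4.08]·(790·0.04626²/2) = [10.28 + 4.08]·0.8453 = 12.14 Pa.
ΔP = 12.14 Pa = 0.0121 kPa.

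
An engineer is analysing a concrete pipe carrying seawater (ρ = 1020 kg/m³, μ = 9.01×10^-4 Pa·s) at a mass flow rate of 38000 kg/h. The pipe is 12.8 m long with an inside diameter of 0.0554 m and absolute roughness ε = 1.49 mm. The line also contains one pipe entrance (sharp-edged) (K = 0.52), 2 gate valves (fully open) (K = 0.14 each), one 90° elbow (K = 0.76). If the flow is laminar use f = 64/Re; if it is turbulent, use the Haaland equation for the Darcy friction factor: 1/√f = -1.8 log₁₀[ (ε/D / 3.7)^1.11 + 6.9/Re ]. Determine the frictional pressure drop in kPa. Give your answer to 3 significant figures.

ΔP ≈ 134 kPa

ṁ = 38000 kg/h = 38000/3600 = 10.56 kg/s.
A = πD²/4 = π(0.0554)²/4 = 0.002411 m²; mean velocity V = ṁ/(ρA) = 10.56/(1020 · 0.002411) = 4.293 m/s.
Reynolds number Re = ρVD/μ = 1020 · 4.293 · 0.0554 / 0.000901 = 2.693e+05.
Re > 4000 → turbulent. Relative roughness ε/D = 0.00149/0.0554 = 0.0269. Haaland: 1/√f = -1.8 log₁₀[(0.0269/3.7)^1.11 + 6.9/2.693e+05] = -1.8 log₁₀[0.00423 + 2.56e-05] = 4.268, so f = 0.0549.
Total minor-loss coefficient ΣK = 1·0.52 + 2·0.14 + 1·0.76 = 1.56.
ΔP = [f·L/D + ΣK]·(ρV²/2) = [0.0549·12.8/0.0554 + 1.56]·(1020·4.293²/2) = [12.68 + 1.56]·9400 = 1.339e+05 Pa.
ΔP = 1.339e+05 Pa = 134 kPa.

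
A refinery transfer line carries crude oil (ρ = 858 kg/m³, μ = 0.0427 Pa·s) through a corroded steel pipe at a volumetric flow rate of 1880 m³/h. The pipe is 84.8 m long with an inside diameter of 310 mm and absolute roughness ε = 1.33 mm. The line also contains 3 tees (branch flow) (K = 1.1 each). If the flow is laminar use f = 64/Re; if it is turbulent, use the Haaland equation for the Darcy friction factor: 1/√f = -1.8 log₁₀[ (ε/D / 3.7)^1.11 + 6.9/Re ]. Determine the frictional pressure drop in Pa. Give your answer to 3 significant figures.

ΔP ≈ 243000 Pa

Q = 1880 m³/h = 1880/3600 = 0.5222 m³/s.
Cross-sectional area A = πD²/4 = π(0.31)²/4 = 0.07548 m²; mean velocity V = Q/A = 0.5222/0.07548 = 6.919 m/s.
Reynolds number Re = ρVD/μ = 858 · 6.919 · 0.31 / 0.0427 = 4.31e+04.
Re > 4000 → turbulent. Relative roughness ε/D = 0.00133/0.31 = 0.00429. Haaland: 1/√f = -1.8 log₁₀[(0.00429/3.7)^1.11 + 6.9/4.31e+04] = -1.8 log₁₀[0.000551 + 0.00016] = 5.666, so f = 0.03115.
Total minor-loss coefficient ΣK = 3·1.1 = 3.3.
ΔP = [f·L/D + ΣK]·(ρV²/2) = [0.03115·84.8/0.31 + 3.3]·(858·6.919²/2) = [8.52 + 3.3]·2.054e+04 = 2.428e+05 Pa.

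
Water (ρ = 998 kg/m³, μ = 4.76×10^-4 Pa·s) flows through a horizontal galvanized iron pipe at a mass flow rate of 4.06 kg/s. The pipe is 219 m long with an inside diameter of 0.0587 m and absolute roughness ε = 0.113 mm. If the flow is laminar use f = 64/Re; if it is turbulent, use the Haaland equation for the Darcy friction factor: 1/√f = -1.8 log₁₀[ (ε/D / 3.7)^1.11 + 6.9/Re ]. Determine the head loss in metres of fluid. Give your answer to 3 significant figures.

A = πD²/4 = π(0.0587)²/4 = 0.002706 m²; mean velocity V = ṁ/(ρA) = 4.06/(998 · 0.002706) = 1.503 m/s.
Reynolds number Re = ρVD/μ = 998 · 1.503 · 0.0587 / 0.000476 = 1.85e+05.
Re > 4000 → turbulent. Relative roughness ε/D = 0.000113/0.0587 = 0.00193. Haaland: 1/√f = -1.8 log₁₀[(0.00193/3.7)^1.11 + 6.9/1.85e+05] = -1.8 log₁₀[0.000226 + 3.73e-05] = 6.442, so f = 0.0241.
Darcy-Weisbach: ΔP = f(L/D)(ρV²/2) = 0.0241·(219/0.0587)·(998·1.503²/2) = 0.0241·3731·1128 = 1.014e+05 Pa.
Head loss h_f = ΔP/(ρg) = 1.014e+05/(998·9.81) = 10.4 m.

h_f ≈ 10.4 m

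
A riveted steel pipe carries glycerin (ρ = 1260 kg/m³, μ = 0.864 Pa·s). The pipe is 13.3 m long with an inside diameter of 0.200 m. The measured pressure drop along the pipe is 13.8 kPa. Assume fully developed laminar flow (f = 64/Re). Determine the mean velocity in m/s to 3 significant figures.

V ≈ 1.50 m/s

For laminar flow, f = 64/Re with Re = ρVD/μ, so Darcy-Weisbach reduces to ΔP = 32μLV/D². Solving for V: V = ΔP·D²/(32μL) = 1.38e+04·(0.2)²/(32·0.864·13.3) = 1.501 m/s.
Check: Re = ρVD/μ = 1260·1.501·0.2/0.864 = 437.8 < 2300, so the laminar assumption holds.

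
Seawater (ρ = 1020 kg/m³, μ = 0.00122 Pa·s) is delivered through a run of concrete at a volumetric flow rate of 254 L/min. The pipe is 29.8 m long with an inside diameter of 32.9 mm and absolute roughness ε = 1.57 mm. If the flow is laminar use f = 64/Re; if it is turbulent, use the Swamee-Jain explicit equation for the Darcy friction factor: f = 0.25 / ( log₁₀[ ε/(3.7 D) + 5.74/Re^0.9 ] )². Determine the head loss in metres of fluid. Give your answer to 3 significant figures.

h_f ≈ 80.6 m

Q = 254 L/min = 254/60000 = 0.004233 m³/s.
Cross-sectional area A = πD²/4 = π(0.0329)²/4 = 0.0008501 m²; mean velocity V = Q/A = 0.004233/0.0008501 = 4.98 m/s.
Reynolds number Re = ρVD/μ = 1020 · 4.98 · 0.0329 / 0.00122 = 1.37e+05.
Re > 4000 → turbulent. Relative roughness ε/D = 0.00157/0.0329 = 0.0477. Swamee-Jain: f = 0.25/(log₁₀[0.0477/3.7 + 5.74/1.37e+05^0.9])² = 0.25/(log₁₀[0.0129 + 0.000137])² = 0.25/(-1.885)² = 0.07036.
Darcy-Weisbach: ΔP = f(L/D)(ρV²/2) = 0.07036·(29.8/0.0329)·(1020·4.98²/2) = 0.07036·905.8·1.265e+04 = 8.06e+05 Pa.
Head loss h_f = ΔP/(ρg) = 8.06e+05/(1020·9.81) = 80.6 m.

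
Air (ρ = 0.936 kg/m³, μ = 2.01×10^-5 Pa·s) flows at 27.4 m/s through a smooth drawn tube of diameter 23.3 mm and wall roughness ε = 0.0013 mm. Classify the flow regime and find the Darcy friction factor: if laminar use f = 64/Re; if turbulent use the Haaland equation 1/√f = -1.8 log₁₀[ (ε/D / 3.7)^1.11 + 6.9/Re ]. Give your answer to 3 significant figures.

f ≈ 0.0235

Re = ρVD/μ = 0.936·27.4·0.0233/2.01e-05 = 2.973e+04.
Re > 4000 → turbulent. ε/D = 1.3e-06/0.0233 = 5.58e-05; Haaland: 1/√f = -1.8 log₁₀[4.45e-06 + 0.000232] = 6.527, so f = 0.02347.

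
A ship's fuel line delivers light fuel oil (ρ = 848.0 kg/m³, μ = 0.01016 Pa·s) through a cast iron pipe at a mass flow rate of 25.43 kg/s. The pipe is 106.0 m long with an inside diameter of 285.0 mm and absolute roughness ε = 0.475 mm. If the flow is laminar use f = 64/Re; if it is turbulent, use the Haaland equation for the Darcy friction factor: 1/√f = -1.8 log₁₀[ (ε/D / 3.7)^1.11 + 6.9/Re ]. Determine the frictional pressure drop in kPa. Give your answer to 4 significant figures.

ΔP ≈ 1.125 kPa

A = πD²/4 = π(0.285)²/4 = 0.06379 m²; mean velocity V = ṁ/(ρA) = 25.43/(848 · 0.06379) = 0.4701 m/s.
Reynolds number Re = ρVD/μ = 848 · 0.4701 · 0.285 / 0.0102 = 1.118e+04.
Re > 4000 → turbulent. Relative roughness ε/D = 0.000475/0.285 = 0.00167. Haaland: 1/√f = -1.8 log₁₀[(0.00167/3.7)^1.11 + 6.9/1.118e+04] = -1.8 log₁₀[0.000193 + 0.000617] = 5.565, so f = 0.03229.
Darcy-Weisbach: ΔP = f(L/D)(ρV²/2) = 0.03229·(106/0.285)·(848·0.4701²/2) = 0.03229·371.9·93.69 = 1125 Pa.
ΔP = 1125 Pa = 1.125 kPa.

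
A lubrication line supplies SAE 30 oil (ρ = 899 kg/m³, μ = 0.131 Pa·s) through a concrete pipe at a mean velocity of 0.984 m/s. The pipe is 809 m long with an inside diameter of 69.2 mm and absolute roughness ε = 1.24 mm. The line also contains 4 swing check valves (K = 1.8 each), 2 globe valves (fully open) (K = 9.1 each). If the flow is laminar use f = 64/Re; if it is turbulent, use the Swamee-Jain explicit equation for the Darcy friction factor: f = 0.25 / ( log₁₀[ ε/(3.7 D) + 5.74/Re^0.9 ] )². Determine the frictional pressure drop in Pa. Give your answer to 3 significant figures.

Reynolds number Re = ρVD/μ = 899 · 0.984 · 0.0692 / 0.131 = 467.3.
Re < 2300 → laminar flow, so f = 64/Re = 64/467.3 = 0.137 (the turbulent correlation is not needed).
Total minor-loss coefficient ΣK = 4·1.8 + 2·9.1 = 25.4.
ΔP = [f·L/D + ΣK]·(ρV²/2) = [0.137·809/0.0692 + 25.4]·(899·0.984²/2) = [1601 + 25.4]·435.2 = 7.079e+05 Pa.

ΔP ≈ 708000 Pa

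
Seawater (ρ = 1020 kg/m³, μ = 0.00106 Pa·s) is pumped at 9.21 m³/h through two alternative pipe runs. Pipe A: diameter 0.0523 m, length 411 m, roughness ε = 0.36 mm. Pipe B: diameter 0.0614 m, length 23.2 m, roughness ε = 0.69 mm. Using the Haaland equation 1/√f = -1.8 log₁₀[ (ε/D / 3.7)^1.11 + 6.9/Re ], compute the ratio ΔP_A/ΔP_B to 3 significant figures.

ΔP_A/ΔP_B ≈ 33.9

Pipe A: V = Q/A = 0.002558/0.002148 = 1.191 m/s; Re = 5.993e+04; ε/D = 0.00688; Haaland → f = 0.03475; ΔP_A = f(L/D)(ρV²/2) = 1.975e+05 Pa.
Pipe B: V = Q/A = 0.002558/0.002961 = 0.864 m/s; Re = 5.105e+04; ε/D = 0.0112; Haaland → f = 0.04054; ΔP_B = f(L/D)(ρV²/2) = 5832 Pa.
ΔP_A/ΔP_B = 1.975e+05/5832 = 33.9.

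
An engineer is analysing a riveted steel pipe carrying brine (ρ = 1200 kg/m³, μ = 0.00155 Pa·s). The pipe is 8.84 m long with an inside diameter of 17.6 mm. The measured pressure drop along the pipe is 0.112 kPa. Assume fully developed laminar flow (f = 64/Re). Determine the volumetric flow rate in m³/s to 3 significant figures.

For laminar flow, f = 64/Re with Re = ρVD/μ, so Darcy-Weisbach reduces to ΔP = 32μLV/D². Solving for V: V = ΔP·D²/(32μL) = 112·(0.0176)²/(32·0.00155·8.84) = 0.07912 m/s.
Check: Re = ρVD/μ = 1200·0.07912·0.0176/0.00155 = 1078 < 2300, so the laminar assumption holds.
Q = V·A = 0.07912·(π/4·0.0176²) = 1.925e-05 m³/s = 1.92×10^-5 m³/s.

Q ≈ 1.92×10^-5 m³/s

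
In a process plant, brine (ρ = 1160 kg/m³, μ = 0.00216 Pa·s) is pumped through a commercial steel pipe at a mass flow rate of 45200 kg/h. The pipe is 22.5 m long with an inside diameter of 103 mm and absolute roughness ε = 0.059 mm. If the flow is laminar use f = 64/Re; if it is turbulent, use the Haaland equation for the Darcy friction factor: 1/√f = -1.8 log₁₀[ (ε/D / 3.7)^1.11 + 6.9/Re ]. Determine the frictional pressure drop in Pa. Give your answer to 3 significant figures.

ΔP ≈ 4550 Pa

ṁ = 45200 kg/h = 45200/3600 = 12.56 kg/s.
A = πD²/4 = π(0.103)²/4 = 0.008332 m²; mean velocity V = ṁ/(ρA) = 12.56/(1160 · 0.008332) = 1.299 m/s.
Reynolds number Re = ρVD/μ = 1160 · 1.299 · 0.103 / 0.00216 = 7.185e+04.
Re > 4000 → turbulent. Relative roughness ε/D = 5.9e-05/0.103 = 0.000573. Haaland: 1/√f = -1.8 log₁₀[(0.000573/3.7)^1.11 + 6.9/7.185e+04] = -1.8 log₁₀[5.9e-05 + 9.6e-05] = 6.857, so f = 0.02127.
Darcy-Weisbach: ΔP = f(L/D)(ρV²/2) = 0.02127·(22.5/0.103)·(1160·1.299²/2) = 0.02127·218.4·978.7 = 4547 Pa.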